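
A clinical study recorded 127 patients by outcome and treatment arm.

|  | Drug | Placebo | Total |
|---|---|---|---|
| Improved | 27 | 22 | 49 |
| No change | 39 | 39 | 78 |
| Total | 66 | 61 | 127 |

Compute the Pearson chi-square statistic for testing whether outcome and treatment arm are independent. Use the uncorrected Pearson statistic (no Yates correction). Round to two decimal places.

0.31

Grand total N = 127.
Expected counts (row total × column total / N):
  Improved, Drug: 49×66/127 = 25.465
  Improved, Placebo: 49×61/127 = 23.535
  No change, Drug: 78×66/127 = 40.535
  No change, Placebo: 78×61/127 = 37.465
Contributions (O − E)²/E:
  (27 − 25.465)²/25.465 = 0.0925
  (22 − 23.535)²/23.535 = 0.1001
  (39 − 40.535)²/40.535 = 0.0581
  (39 − 37.465)²/37.465 = 0.0629
χ² = 0.0925 + 0.1001 + 0.0581 + 0.0629 = 0.31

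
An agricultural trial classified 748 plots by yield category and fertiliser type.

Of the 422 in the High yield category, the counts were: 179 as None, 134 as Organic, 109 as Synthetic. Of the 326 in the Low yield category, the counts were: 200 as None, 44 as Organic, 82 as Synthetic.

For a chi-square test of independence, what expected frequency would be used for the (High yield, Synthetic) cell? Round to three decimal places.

107.757

Row total (High yield) = 422; column total (Synthetic) = 191; grand total N = 748.
Expected count = (row total × column total) / N = 422 × 191 / 748 = 107.757.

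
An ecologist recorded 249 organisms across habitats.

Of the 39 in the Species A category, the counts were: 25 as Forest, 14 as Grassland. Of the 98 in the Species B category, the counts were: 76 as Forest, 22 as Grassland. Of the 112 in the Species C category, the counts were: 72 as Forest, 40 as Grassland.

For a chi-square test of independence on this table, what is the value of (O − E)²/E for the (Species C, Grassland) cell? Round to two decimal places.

0.99

Row total (Species C) = 112; column total (Grassland) = 76; N = 249.
Expected count E = 112 × 76 / 249 = 34.185.
Contribution = (O − E)²/E = (40 − 34.185)² / 34.185 = 0.99.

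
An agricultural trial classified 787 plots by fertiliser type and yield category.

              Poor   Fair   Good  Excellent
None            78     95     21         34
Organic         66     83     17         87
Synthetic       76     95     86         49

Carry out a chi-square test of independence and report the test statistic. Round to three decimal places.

86.423

Row totals: 228, 253, 306. Column totals: 220, 273, 124, 170. Grand total N = 787.
Expected counts (row total × column total / N):
  None, Poor: 228×220/787 = 63.7357
  None, Fair: 228×273/787 = 79.0902
  None, Good: 228×124/787 = 35.9238
  None, Excellent: 228×170/787 = 49.2503
  Organic, Poor: 253×220/787 = 70.7243
  Organic, Fair: 253×273/787 = 87.7624
  Organic, Good: 253×124/787 = 39.8628
  Organic, Excellent: 253×170/787 = 54.6506
  Synthetic, Poor: 306×220/787 = 85.5400
  Synthetic, Fair: 306×273/787 = 106.1474
  Synthetic, Good: 306×124/787 = 48.2135
  Synthetic, Excellent: 306×170/787 = 66.0991
Contributions (O − E)²/E:
  (78 − 63.7357)²/63.7357 = 3.1924
  (95 − 79.0902)²/79.0902 = 3.2004
  (21 − 35.9238)²/35.9238 = 6.1998
  (34 − 49.2503)²/49.2503 = 4.7222
  (66 − 70.7243)²/70.7243 = 0.3156
  (83 − 87.7624)²/87.7624 = 0.2584
  (17 − 39.8628)²/39.8628 = 13.1127
  (87 − 54.6506)²/54.6506 = 19.1486
  (76 − 85.5400)²/85.5400 = 1.0640
  (95 − 106.1474)²/106.1474 = 1.1707
  (86 − 48.2135)²/48.2135 = 29.6145
  (49 − 66.0991)²/66.0991 = 4.4233
χ² = 3.1924 + 3.2004 + 6.1998 + 4.7222 + 0.3156 + 0.2584 + 13.1127 + 19.1486 + 1.0640 + 1.1707 + 29.6145 + 4.4233 = 86.423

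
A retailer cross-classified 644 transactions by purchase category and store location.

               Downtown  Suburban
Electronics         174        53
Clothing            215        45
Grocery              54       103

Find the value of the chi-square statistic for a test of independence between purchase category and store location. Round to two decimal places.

Row totals: 227, 260, 157. Column totals: 443, 201. Grand total N = 644.
Expected counts (row total × column total / N):
  Electronics, Downtown: 227×443/644 = 156.151
  Electronics, Suburban: 227×201/644 = 70.849
  Clothing, Downtown: 260×443/644 = 178.851
  Clothing, Suburban: 260×201/644 = 81.149
  Grocery, Downtown: 157×443/644 = 107.998
  Grocery, Suburban: 157×201/644 = 49.002
Contributions (O − E)²/E:
  (174 − 156.151)²/156.151 = 2.0402
  (53 − 70.849)²/70.849 = 4.4967
  (215 − 178.851)²/178.851 = 7.3064
  (45 − 81.149)²/81.149 = 16.1031
  (54 − 107.998)²/107.998 = 26.9985
  (103 − 49.002)²/49.002 = 59.5034
χ² = 2.0402 + 4.4967 + 7.3064 + 16.1031 + 26.9985 + 59.5034 = 116.45

116.45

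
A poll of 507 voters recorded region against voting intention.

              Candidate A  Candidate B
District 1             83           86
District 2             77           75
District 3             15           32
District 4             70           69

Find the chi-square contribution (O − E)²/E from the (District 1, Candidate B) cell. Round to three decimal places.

0.020

Row total (District 1) = 169; column total (Candidate B) = 262; N = 507.
Expected count E = 169 × 262 / 507 = 87.3333.
Contribution = (O − E)²/E = (86 − 87.3333)² / 87.3333 = 0.020.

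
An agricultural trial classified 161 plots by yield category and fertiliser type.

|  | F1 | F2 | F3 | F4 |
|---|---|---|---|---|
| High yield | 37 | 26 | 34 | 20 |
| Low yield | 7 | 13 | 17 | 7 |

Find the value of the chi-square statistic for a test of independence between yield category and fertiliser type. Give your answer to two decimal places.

4.55

Row totals: 117, 44. Column totals: 44, 39, 51, 27. Grand total N = 161.
Expected counts (row total × column total / N):
  High yield, F1: 117×44/161 = 31.975
  High yield, F2: 117×39/161 = 28.342
  High yield, F3: 117×51/161 = 37.062
  High yield, F4: 117×27/161 = 19.621
  Low yield, F1: 44×44/161 = 12.025
  Low yield, F2: 44×39/161 = 10.658
  Low yield, F3: 44×51/161 = 13.938
  Low yield, F4: 44×27/161 = 7.379
Contributions (O − E)²/E:
  (37 − 31.975)²/31.975 = 0.7897
  (26 − 28.342)²/28.342 = 0.1935
  (34 − 37.062)²/37.062 = 0.2530
  (20 − 19.621)²/19.621 = 0.0073
  (7 − 12.025)²/12.025 = 2.0998
  (13 − 10.658)²/10.658 = 0.5146
  (17 − 13.938)²/13.938 = 0.6727
  (7 − 7.379)²/7.379 = 0.0195
χ² = 0.7897 + 0.1935 + 0.2530 + 0.0073 + 2.0998 + 0.5146 + 0.6727 + 0.0195 = 4.55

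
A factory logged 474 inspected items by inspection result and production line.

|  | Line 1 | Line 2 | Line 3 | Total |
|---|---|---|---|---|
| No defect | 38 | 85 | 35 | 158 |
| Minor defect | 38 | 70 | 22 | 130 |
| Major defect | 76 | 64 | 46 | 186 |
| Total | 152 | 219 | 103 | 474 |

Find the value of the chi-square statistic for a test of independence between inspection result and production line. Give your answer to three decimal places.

Grand total N = 474.
Expected counts (row total × column total / N):
  No defect, Line 1: 158×152/474 = 50.6667
  No defect, Line 2: 158×219/474 = 73.0000
  No defect, Line 3: 158×103/474 = 34.3333
  Minor defect, Line 1: 130×152/474 = 41.6878
  Minor defect, Line 2: 130×219/474 = 60.0633
  Minor defect, Line 3: 130×103/474 = 28.2489
  Major defect, Line 1: 186×152/474 = 59.6456
  Major defect, Line 2: 186×219/474 = 85.9367
  Major defect, Line 3: 186×103/474 = 40.4177
Contributions (O − E)²/E:
  (38 − 50.6667)²/50.6667 = 3.1667
  (85 − 73.0000)²/73.0000 = 1.9726
  (35 − 34.3333)²/34.3333 = 0.0129
  (38 − 41.6878)²/41.6878 = 0.3262
  (70 − 60.0633)²/60.0633 = 1.6439
  (22 − 28.2489)²/28.2489 = 1.3823
  (76 − 59.6456)²/59.6456 = 4.4843
  (64 − 85.9367)²/85.9367 = 5.5997
  (46 − 40.4177)²/40.4177 = 0.7710
χ² = 3.1667 + 1.9726 + 0.0129 + 0.3262 + 1.6439 + 1.3823 + 4.4843 + 5.5997 + 0.7710 = 19.360

19.360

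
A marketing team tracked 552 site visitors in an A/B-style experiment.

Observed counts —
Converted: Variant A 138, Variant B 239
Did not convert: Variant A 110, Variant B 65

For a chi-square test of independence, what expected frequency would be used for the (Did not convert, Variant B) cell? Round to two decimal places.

96.38

Row total (Did not convert) = 175; column total (Variant B) = 304; grand total N = 552.
Expected count = (row total × column total) / N = 175 × 304 / 552 = 96.38.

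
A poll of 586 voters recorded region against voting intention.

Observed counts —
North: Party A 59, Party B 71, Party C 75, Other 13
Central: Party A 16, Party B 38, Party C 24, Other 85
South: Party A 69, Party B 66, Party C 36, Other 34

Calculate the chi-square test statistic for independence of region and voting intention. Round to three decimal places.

Row totals: 218, 163, 205. Column totals: 144, 175, 135, 132. Grand total N = 586.
Expected counts (row total × column total / N):
  North, Party A: 218×144/586 = 53.5700
  North, Party B: 218×175/586 = 65.1024
  North, Party C: 218×135/586 = 50.2218
  North, Other: 218×132/586 = 49.1058
  Central, Party A: 163×144/586 = 40.0546
  Central, Party B: 163×175/586 = 48.6775
  Central, Party C: 163×135/586 = 37.5512
  Central, Other: 163×132/586 = 36.7167
  South, Party A: 205×144/586 = 50.3754
  South, Party B: 205×175/586 = 61.2201
  South, Party C: 205×135/586 = 47.2270
  South, Other: 205×132/586 = 46.1775
Contributions (O − E)²/E:
  (59 − 53.5700)²/53.5700 = 0.5504
  (71 − 65.1024)²/65.1024 = 0.5343
  (75 − 50.2218)²/50.2218 = 12.2250
  (13 − 49.1058)²/49.1058 = 26.5473
  (16 − 40.0546)²/40.0546 = 14.4459
  (38 − 48.6775)²/48.6775 = 2.3421
  (24 − 37.5512)²/37.5512 = 4.8903
  (85 − 36.7167)²/36.7167 = 63.4936
  (69 − 50.3754)²/50.3754 = 6.8858
  (66 − 61.2201)²/61.2201 = 0.3732
  (36 − 47.2270)²/47.2270 = 2.6689
  (34 − 46.1775)²/46.1775 = 3.2113
χ² = 0.5504 + 0.5343 + 12.2250 + 26.5473 + 14.4459 + 2.3421 + 4.8903 + 63.4936 + 6.8858 + 0.3732 + 2.6689 + 3.2113 = 138.168

138.168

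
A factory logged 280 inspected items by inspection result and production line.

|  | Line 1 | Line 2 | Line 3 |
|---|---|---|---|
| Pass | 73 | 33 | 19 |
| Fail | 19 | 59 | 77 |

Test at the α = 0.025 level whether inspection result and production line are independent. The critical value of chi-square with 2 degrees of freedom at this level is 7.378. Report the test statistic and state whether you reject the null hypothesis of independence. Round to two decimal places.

Row totals: 125, 155. Column totals: 92, 92, 96. Grand total N = 280.
Expected counts (row total × column total / N):
  Pass, Line 1: 125×92/280 = 41.071
  Pass, Line 2: 125×92/280 = 41.071
  Pass, Line 3: 125×96/280 = 42.857
  Fail, Line 1: 155×92/280 = 50.929
  Fail, Line 2: 155×92/280 = 50.929
  Fail, Line 3: 155×96/280 = 53.143
Contributions (O − E)²/E:
  (73 − 41.071)²/41.071 = 24.8219
  (33 − 41.071)²/41.071 = 1.5861
  (19 − 42.857)²/42.857 = 13.2804
  (19 − 50.929)²/50.929 = 20.0173
  (59 − 50.929)²/50.929 = 1.2791
  (77 − 53.143)²/53.143 = 10.7099
χ² = 24.8219 + 1.5861 + 13.2804 + 20.0173 + 1.2791 + 10.7099 = 71.69
df = (2−1)(3−1) = 2. Since 71.69 > 7.378, reject the null hypothesis of independence at α = 0.025.

71.69; reject H₀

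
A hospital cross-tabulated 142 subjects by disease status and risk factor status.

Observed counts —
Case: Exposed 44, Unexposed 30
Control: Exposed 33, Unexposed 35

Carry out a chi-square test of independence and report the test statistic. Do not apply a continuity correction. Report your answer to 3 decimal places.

1.706

Row totals: 74, 68. Column totals: 77, 65. Grand total N = 142.
Expected counts (row total × column total / N):
  Case, Exposed: 74×77/142 = 40.1268
  Case, Unexposed: 74×65/142 = 33.8732
  Control, Exposed: 68×77/142 = 36.8732
  Control, Unexposed: 68×65/142 = 31.1268
Contributions (O − E)²/E:
  (44 − 40.1268)²/40.1268 = 0.3739
  (30 − 33.8732)²/33.8732 = 0.4429
  (33 − 36.8732)²/36.8732 = 0.4068
  (35 − 31.1268)²/31.1268 = 0.4820
χ² = 0.3739 + 0.4429 + 0.4068 + 0.4820 = 1.706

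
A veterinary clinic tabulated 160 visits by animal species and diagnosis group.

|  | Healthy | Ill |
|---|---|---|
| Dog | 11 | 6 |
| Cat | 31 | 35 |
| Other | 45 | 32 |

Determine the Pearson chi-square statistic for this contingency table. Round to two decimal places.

Row totals: 17, 66, 77. Column totals: 87, 73. Grand total N = 160.
Expected counts (row total × column total / N):
  Dog, Healthy: 17×87/160 = 9.244
  Dog, Ill: 17×73/160 = 7.756
  Cat, Healthy: 66×87/160 = 35.888
  Cat, Ill: 66×73/160 = 30.113
  Other, Healthy: 77×87/160 = 41.869
  Other, Ill: 77×73/160 = 35.131
Contributions (O − E)²/E:
  (11 − 9.244)²/9.244 = 0.3336
  (6 − 7.756)²/7.756 = 0.3976
  (31 − 35.888)²/35.888 = 0.6658
  (35 − 30.113)²/30.113 = 0.7931
  (45 − 41.869)²/41.869 = 0.2341
  (32 − 35.131)²/35.131 = 0.2790
χ² = 0.3336 + 0.3976 + 0.6658 + 0.7931 + 0.2341 + 0.2790 = 2.70

2.70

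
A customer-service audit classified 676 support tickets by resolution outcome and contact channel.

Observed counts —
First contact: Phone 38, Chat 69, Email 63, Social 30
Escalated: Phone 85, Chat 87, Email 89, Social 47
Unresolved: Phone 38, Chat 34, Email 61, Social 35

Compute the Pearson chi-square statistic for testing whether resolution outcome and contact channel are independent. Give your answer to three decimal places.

Row totals: 200, 308, 168. Column totals: 161, 190, 213, 112. Grand total N = 676.
Expected counts (row total × column total / N):
  First contact, Phone: 200×161/676 = 47.6331
  First contact, Chat: 200×190/676 = 56.2130
  First contact, Email: 200×213/676 = 63.0178
  First contact, Social: 200×112/676 = 33.1361
  Escalated, Phone: 308×161/676 = 73.3550
  Escalated, Chat: 308×190/676 = 86.5680
  Escalated, Email: 308×213/676 = 97.0473
  Escalated, Social: 308×112/676 = 51.0296
  Unresolved, Phone: 168×161/676 = 40.0118
  Unresolved, Chat: 168×190/676 = 47.2189
  Unresolved, Email: 168×213/676 = 52.9349
  Unresolved, Social: 168×112/676 = 27.8343
Contributions (O − E)²/E:
  (38 − 47.6331)²/47.6331 = 1.9482
  (69 − 56.2130)²/56.2130 = 2.9087
  (63 − 63.0178)²/63.0178 = 0.0000
  (30 − 33.1361)²/33.1361 = 0.2968
  (85 − 73.3550)²/73.3550 = 1.8486
  (87 − 86.5680)²/86.5680 = 0.0022
  (89 − 97.0473)²/97.0473 = 0.6673
  (47 − 51.0296)²/51.0296 = 0.3182
  (38 − 40.0118)²/40.0118 = 0.1012
  (34 − 47.2189)²/47.2189 = 3.7006
  (61 − 52.9349)²/52.9349 = 1.2288
  (35 − 27.8343)²/27.8343 = 1.8447
χ² = 1.9482 + 2.9087 + 0.0000 + 0.2968 + 1.8486 + 0.0022 + 0.6673 + 0.3182 + 0.1012 + 3.7006 + 1.2288 + 1.8447 = 14.865

14.865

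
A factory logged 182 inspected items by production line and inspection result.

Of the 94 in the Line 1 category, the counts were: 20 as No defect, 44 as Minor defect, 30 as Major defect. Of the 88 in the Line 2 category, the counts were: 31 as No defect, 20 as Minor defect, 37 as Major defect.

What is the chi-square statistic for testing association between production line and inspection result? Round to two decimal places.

Row totals: 94, 88. Column totals: 51, 64, 67. Grand total N = 182.
Expected counts (row total × column total / N):
  Line 1, No defect: 94×51/182 = 26.341
  Line 1, Minor defect: 94×64/182 = 33.055
  Line 1, Major defect: 94×67/182 = 34.604
  Line 2, No defect: 88×51/182 = 24.659
  Line 2, Minor defect: 88×64/182 = 30.945
  Line 2, Major defect: 88×67/182 = 32.396
Contributions (O − E)²/E:
  (20 − 26.341)²/26.341 = 1.5265
  (44 − 33.055)²/33.055 = 3.6241
  (30 − 34.604)²/34.604 = 0.6126
  (31 − 24.659)²/24.659 = 1.6306
  (20 − 30.945)²/30.945 = 3.8712
  (37 − 32.396)²/32.396 = 0.6543
χ² = 1.5265 + 3.6241 + 0.6126 + 1.6306 + 3.8712 + 0.6543 = 11.92

11.92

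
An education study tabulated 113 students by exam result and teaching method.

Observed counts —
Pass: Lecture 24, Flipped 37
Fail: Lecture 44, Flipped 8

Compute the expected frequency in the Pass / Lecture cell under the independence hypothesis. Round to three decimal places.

Row total (Pass) = 61; column total (Lecture) = 68; grand total N = 113.
Expected count = (row total × column total) / N = 61 × 68 / 113 = 36.708.

36.708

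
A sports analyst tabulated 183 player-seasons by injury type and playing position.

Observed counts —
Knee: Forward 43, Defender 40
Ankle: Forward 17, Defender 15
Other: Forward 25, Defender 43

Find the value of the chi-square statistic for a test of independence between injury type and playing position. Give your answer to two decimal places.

Row totals: 83, 32, 68. Column totals: 85, 98. Grand total N = 183.
Expected counts (row total × column total / N):
  Knee, Forward: 83×85/183 = 38.552
  Knee, Defender: 83×98/183 = 44.448
  Ankle, Forward: 32×85/183 = 14.863
  Ankle, Defender: 32×98/183 = 17.137
  Other, Forward: 68×85/183 = 31.585
  Other, Defender: 68×98/183 = 36.415
Contributions (O − E)²/E:
  (43 − 38.552)²/38.552 = 0.5132
  (40 − 44.448)²/44.448 = 0.4451
  (17 − 14.863)²/14.863 = 0.3073
  (15 − 17.137)²/17.137 = 0.2665
  (25 − 31.585)²/31.585 = 1.3729
  (43 − 36.415)²/36.415 = 1.1908
χ² = 0.5132 + 0.4451 + 0.3073 + 0.2665 + 1.3729 + 1.1908 = 4.10

4.10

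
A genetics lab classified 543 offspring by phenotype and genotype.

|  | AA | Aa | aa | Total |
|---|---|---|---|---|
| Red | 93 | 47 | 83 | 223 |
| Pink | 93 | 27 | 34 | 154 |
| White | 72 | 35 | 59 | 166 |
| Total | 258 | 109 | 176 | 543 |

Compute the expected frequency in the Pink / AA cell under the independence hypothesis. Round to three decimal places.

73.171

Row total (Pink) = 154; column total (AA) = 258; grand total N = 543.
Expected count = (row total × column total) / N = 154 × 258 / 543 = 73.171.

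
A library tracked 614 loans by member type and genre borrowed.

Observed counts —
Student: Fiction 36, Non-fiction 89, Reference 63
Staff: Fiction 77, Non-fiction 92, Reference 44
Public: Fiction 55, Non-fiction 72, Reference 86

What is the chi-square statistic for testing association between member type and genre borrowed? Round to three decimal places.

Row totals: 188, 213, 213. Column totals: 168, 253, 193. Grand total N = 614.
Expected counts (row total × column total / N):
  Student, Fiction: 188×168/614 = 51.4397
  Student, Non-fiction: 188×253/614 = 77.4658
  Student, Reference: 188×193/614 = 59.0945
  Staff, Fiction: 213×168/614 = 58.2801
  Staff, Non-fiction: 213×253/614 = 87.7671
  Staff, Reference: 213×193/614 = 66.9528
  Public, Fiction: 213×168/614 = 58.2801
  Public, Non-fiction: 213×253/614 = 87.7671
  Public, Reference: 213×193/614 = 66.9528
Contributions (O − E)²/E:
  (36 − 51.4397)²/51.4397 = 4.6342
  (89 − 77.4658)²/77.4658 = 1.7174
  (63 − 59.0945)²/59.0945 = 0.2581
  (77 − 58.2801)²/58.2801 = 6.0129
  (92 − 87.7671)²/87.7671 = 0.2041
  (44 − 66.9528)²/66.9528 = 7.8687
  (55 − 58.2801)²/58.2801 = 0.1846
  (72 − 87.7671)²/87.7671 = 2.8325
  (86 − 66.9528)²/66.9528 = 5.4187
χ² = 4.6342 + 1.7174 + 0.2581 + 6.0129 + 0.2041 + 7.8687 + 0.1846 + 2.8325 + 5.4187 = 29.131

29.131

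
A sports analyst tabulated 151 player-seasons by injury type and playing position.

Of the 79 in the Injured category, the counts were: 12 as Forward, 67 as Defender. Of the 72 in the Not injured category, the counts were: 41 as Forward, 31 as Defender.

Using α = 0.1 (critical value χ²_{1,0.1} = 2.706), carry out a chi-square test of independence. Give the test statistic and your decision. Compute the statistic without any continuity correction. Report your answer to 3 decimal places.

Row totals: 79, 72. Column totals: 53, 98. Grand total N = 151.
Expected counts (row total × column total / N):
  Injured, Forward: 79×53/151 = 27.7285
  Injured, Defender: 79×98/151 = 51.2715
  Not injured, Forward: 72×53/151 = 25.2715
  Not injured, Defender: 72×98/151 = 46.7285
Contributions (O − E)²/E:
  (12 − 27.7285)²/27.7285 = 8.9217
  (67 − 51.2715)²/51.2715 = 4.8250
  (41 − 25.2715)²/25.2715 = 9.7891
  (31 − 46.7285)²/46.7285 = 5.2941
χ² = 8.9217 + 4.8250 + 9.7891 + 5.2941 = 28.830
df = (2−1)(2−1) = 1. Since 28.830 > 2.706, reject the null hypothesis of independence at α = 0.1.

28.830; reject H₀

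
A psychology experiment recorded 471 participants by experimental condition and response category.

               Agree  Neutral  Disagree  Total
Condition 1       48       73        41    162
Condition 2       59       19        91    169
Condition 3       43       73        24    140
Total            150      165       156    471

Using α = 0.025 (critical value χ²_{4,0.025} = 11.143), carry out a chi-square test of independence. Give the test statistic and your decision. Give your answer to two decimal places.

80.15; reject H₀

Grand total N = 471.
Expected counts (row total × column total / N):
  Condition 1, Agree: 162×150/471 = 51.592
  Condition 1, Neutral: 162×165/471 = 56.752
  Condition 1, Disagree: 162×156/471 = 53.656
  Condition 2, Agree: 169×150/471 = 53.822
  Condition 2, Neutral: 169×165/471 = 59.204
  Condition 2, Disagree: 169×156/471 = 55.975
  Condition 3, Agree: 140×150/471 = 44.586
  Condition 3, Neutral: 140×165/471 = 49.045
  Condition 3, Disagree: 140×156/471 = 46.369
Contributions (O − E)²/E:
  (48 − 51.592)²/51.592 = 0.2501
  (73 − 56.752)²/56.752 = 4.6518
  (41 − 53.656)²/53.656 = 2.9852
  (59 − 53.822)²/53.822 = 0.4982
  (19 − 59.204)²/59.204 = 27.3016
  (91 − 55.975)²/55.975 = 21.9160
  (43 − 44.586)²/44.586 = 0.0564
  (73 − 49.045)²/49.045 = 11.7003
  (24 − 46.369)²/46.369 = 10.7911
χ² = 0.2501 + 4.6518 + 2.9852 + 0.4982 + 27.3016 + 21.9160 + 0.0564 + 11.7003 + 10.7911 = 80.15
df = (3−1)(3−1) = 4. Since 80.15 > 11.143, reject the null hypothesis of independence at α = 0.025.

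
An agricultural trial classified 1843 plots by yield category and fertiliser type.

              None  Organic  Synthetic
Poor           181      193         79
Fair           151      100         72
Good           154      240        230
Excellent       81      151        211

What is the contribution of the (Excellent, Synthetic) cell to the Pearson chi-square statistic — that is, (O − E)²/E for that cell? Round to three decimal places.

Row total (Excellent) = 443; column total (Synthetic) = 592; N = 1843.
Expected count E = 443 × 592 / 1843 = 142.2984.
Contribution = (O − E)²/E = (211 − 142.2984)² / 142.2984 = 33.169.

33.169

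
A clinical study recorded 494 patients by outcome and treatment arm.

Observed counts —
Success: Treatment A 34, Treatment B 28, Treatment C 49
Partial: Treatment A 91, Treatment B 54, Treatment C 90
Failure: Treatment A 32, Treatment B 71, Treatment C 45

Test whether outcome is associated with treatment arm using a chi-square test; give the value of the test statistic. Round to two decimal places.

31.61

Row totals: 111, 235, 148. Column totals: 157, 153, 184. Grand total N = 494.
Expected counts (row total × column total / N):
  Success, Treatment A: 111×157/494 = 35.277
  Success, Treatment B: 111×153/494 = 34.379
  Success, Treatment C: 111×184/494 = 41.344
  Partial, Treatment A: 235×157/494 = 74.686
  Partial, Treatment B: 235×153/494 = 72.783
  Partial, Treatment C: 235×184/494 = 87.530
  Failure, Treatment A: 148×157/494 = 47.036
  Failure, Treatment B: 148×153/494 = 45.838
  Failure, Treatment C: 148×184/494 = 55.126
Contributions (O − E)²/E:
  (34 − 35.277)²/35.277 = 0.0462
  (28 − 34.379)²/34.379 = 1.1836
  (49 − 41.344)²/41.344 = 1.4177
  (91 − 74.686)²/74.686 = 3.5635
  (54 − 72.783)²/72.783 = 4.8473
  (90 − 87.530)²/87.530 = 0.0697
  (32 − 47.036)²/47.036 = 4.8066
  (71 − 45.838)²/45.838 = 13.8123
  (45 − 55.126)²/55.126 = 1.8600
χ² = 0.0462 + 1.1836 + 1.4177 + 3.5635 + 4.8473 + 0.0697 + 4.8066 + 13.8123 + 1.8600 = 31.61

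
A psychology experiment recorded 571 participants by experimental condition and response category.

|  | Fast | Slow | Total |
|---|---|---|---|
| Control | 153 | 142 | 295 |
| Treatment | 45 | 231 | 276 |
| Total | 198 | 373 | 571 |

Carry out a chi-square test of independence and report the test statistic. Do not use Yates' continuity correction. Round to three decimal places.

79.601

Grand total N = 571.
Expected counts (row total × column total / N):
  Control, Fast: 295×198/571 = 102.2942
  Control, Slow: 295×373/571 = 192.7058
  Treatment, Fast: 276×198/571 = 95.7058
  Treatment, Slow: 276×373/571 = 180.2942
Contributions (O − E)²/E:
  (153 − 102.2942)²/102.2942 = 25.1342
  (142 − 192.7058)²/192.7058 = 13.3420
  (45 − 95.7058)²/95.7058 = 26.8644
  (231 − 180.2942)²/180.2942 = 14.2605
χ² = 25.1342 + 13.3420 + 26.8644 + 14.2605 = 79.601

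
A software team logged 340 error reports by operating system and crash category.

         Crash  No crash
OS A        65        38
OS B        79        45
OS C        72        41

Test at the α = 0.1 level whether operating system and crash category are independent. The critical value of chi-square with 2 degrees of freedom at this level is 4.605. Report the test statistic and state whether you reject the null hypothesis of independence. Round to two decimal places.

0.01; fail to reject H₀

Row totals: 103, 124, 113. Column totals: 216, 124. Grand total N = 340.
Expected counts (row total × column total / N):
  OS A, Crash: 103×216/340 = 65.435
  OS A, No crash: 103×124/340 = 37.565
  OS B, Crash: 124×216/340 = 78.776
  OS B, No crash: 124×124/340 = 45.224
  OS C, Crash: 113×216/340 = 71.788
  OS C, No crash: 113×124/340 = 41.212
Contributions (O − E)²/E:
  (65 − 65.435)²/65.435 = 0.0029
  (38 − 37.565)²/37.565 = 0.0050
  (79 − 78.776)²/78.776 = 0.0006
  (45 − 45.224)²/45.224 = 0.0011
  (72 − 71.788)²/71.788 = 0.0006
  (41 − 41.212)²/41.212 = 0.0011
χ² = 0.0029 + 0.0050 + 0.0006 + 0.0011 + 0.0006 + 0.0011 = 0.01
df = (3−1)(2−1) = 2. Since 0.01 < 4.605, fail to reject the null hypothesis of independence at α = 0.1.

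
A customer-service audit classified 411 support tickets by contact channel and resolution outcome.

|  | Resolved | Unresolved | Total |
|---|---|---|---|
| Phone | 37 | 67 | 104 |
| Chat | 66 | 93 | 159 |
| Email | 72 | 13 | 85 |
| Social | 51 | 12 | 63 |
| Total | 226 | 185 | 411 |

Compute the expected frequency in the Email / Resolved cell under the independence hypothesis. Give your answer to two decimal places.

46.74

Row total (Email) = 85; column total (Resolved) = 226; grand total N = 411.
Expected count = (row total × column total) / N = 85 × 226 / 411 = 46.74.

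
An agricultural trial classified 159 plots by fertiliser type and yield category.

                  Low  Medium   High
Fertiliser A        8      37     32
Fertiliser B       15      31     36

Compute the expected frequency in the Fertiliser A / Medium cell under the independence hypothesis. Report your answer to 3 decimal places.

32.931

Row total (Fertiliser A) = 77; column total (Medium) = 68; grand total N = 159.
Expected count = (row total × column total) / N = 77 × 68 / 159 = 32.931.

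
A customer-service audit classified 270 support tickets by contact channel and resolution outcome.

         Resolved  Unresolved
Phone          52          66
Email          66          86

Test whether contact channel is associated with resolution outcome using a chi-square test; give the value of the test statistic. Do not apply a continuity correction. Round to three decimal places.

Row totals: 118, 152. Column totals: 118, 152. Grand total N = 270.
Expected counts (row total × column total / N):
  Phone, Resolved: 118×118/270 = 51.5704
  Phone, Unresolved: 118×152/270 = 66.4296
  Email, Resolved: 152×118/270 = 66.4296
  Email, Unresolved: 152×152/270 = 85.5704
Contributions (O − E)²/E:
  (52 − 51.5704)²/51.5704 = 0.0036
  (66 − 66.4296)²/66.4296 = 0.0028
  (66 − 66.4296)²/66.4296 = 0.0028
  (86 − 85.5704)²/85.5704 = 0.0022
χ² = 0.0036 + 0.0028 + 0.0028 + 0.0022 = 0.011

0.011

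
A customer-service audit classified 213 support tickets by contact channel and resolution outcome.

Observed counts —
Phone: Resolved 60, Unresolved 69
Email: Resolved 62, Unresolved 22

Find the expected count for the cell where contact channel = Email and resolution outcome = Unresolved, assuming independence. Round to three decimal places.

Row total (Email) = 84; column total (Unresolved) = 91; grand total N = 213.
Expected count = (row total × column total) / N = 84 × 91 / 213 = 35.887.

35.887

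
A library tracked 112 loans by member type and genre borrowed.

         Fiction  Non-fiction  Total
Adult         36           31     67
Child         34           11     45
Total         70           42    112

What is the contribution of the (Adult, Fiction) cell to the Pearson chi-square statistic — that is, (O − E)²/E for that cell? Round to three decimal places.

0.824

Row total (Adult) = 67; column total (Fiction) = 70; N = 112.
Expected count E = 67 × 70 / 112 = 41.8750.
Contribution = (O − E)²/E = (36 − 41.8750)² / 41.8750 = 0.824.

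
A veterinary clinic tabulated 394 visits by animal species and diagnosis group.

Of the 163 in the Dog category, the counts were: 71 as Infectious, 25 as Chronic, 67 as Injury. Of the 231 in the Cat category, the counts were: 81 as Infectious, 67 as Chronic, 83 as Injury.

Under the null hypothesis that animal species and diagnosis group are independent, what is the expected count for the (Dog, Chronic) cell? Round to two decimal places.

38.06

Row total (Dog) = 163; column total (Chronic) = 92; grand total N = 394.
Expected count = (row total × column total) / N = 163 × 92 / 394 = 38.06.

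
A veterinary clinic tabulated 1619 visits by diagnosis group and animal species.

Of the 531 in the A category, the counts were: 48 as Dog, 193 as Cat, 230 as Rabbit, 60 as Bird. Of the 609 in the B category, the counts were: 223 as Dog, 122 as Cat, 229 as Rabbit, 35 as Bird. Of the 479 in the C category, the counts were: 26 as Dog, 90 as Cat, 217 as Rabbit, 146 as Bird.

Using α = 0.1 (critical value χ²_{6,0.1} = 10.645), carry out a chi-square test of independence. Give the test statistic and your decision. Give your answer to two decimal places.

Row totals: 531, 609, 479. Column totals: 297, 405, 676, 241. Grand total N = 1619.
Expected counts (row total × column total / N):
  A, Dog: 531×297/1619 = 97.410
  A, Cat: 531×405/1619 = 132.832
  A, Rabbit: 531×676/1619 = 221.715
  A, Bird: 531×241/1619 = 79.043
  B, Dog: 609×297/1619 = 111.719
  B, Cat: 609×405/1619 = 152.344
  B, Rabbit: 609×676/1619 = 254.283
  B, Bird: 609×241/1619 = 90.654
  C, Dog: 479×297/1619 = 87.871
  C, Cat: 479×405/1619 = 119.824
  C, Rabbit: 479×676/1619 = 200.002
  C, Bird: 479×241/1619 = 71.303
Contributions (O − E)²/E:
  (48 − 97.410)²/97.410 = 25.0626
  (193 − 132.832)²/132.832 = 27.2539
  (230 − 221.715)²/221.715 = 0.3096
  (60 − 79.043)²/79.043 = 4.5878
  (223 − 111.719)²/111.719 = 110.8447
  (122 − 152.344)²/152.344 = 6.0439
  (229 − 254.283)²/254.283 = 2.5139
  (35 − 90.654)²/90.654 = 34.1669
  (26 − 87.871)²/87.871 = 43.5641
  (90 − 119.824)²/119.824 = 7.4231
  (217 − 200.002)²/200.002 = 1.4446
  (146 − 71.303)²/71.303 = 78.2526
χ² = 25.0626 + 27.2539 + 0.3096 + 4.5878 + 110.8447 + 6.0439 + 2.5139 + 34.1669 + 43.5641 + 7.4231 + 1.4446 + 78.2526 = 341.47
df = (3−1)(4−1) = 6. Since 341.47 > 10.645, reject the null hypothesis of independence at α = 0.1.

341.47; reject H₀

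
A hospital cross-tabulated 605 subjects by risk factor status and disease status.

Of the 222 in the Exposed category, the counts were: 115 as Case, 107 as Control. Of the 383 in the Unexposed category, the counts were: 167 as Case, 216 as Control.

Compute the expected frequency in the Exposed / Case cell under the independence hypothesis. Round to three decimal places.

103.478

Row total (Exposed) = 222; column total (Case) = 282; grand total N = 605.
Expected count = (row total × column total) / N = 222 × 282 / 605 = 103.478.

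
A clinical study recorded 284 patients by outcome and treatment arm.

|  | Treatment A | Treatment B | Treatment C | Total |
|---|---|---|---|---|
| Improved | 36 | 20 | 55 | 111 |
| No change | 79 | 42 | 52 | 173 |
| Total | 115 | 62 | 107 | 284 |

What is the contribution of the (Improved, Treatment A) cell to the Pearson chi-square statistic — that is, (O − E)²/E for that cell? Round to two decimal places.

1.78

Row total (Improved) = 111; column total (Treatment A) = 115; N = 284.
Expected count E = 111 × 115 / 284 = 44.9472.
Contribution = (O − E)²/E = (36 − 44.9472)² / 44.9472 = 1.78.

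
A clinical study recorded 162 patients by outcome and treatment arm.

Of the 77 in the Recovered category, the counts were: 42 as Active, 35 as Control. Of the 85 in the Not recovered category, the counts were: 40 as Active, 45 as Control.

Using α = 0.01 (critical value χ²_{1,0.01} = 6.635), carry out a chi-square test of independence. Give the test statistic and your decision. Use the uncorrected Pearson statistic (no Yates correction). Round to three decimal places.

0.906; fail to reject H₀

Row totals: 77, 85. Column totals: 82, 80. Grand total N = 162.
Expected counts (row total × column total / N):
  Recovered, Active: 77×82/162 = 38.9753
  Recovered, Control: 77×80/162 = 38.0247
  Not recovered, Active: 85×82/162 = 43.0247
  Not recovered, Control: 85×80/162 = 41.9753
Contributions (O − E)²/E:
  (42 − 38.9753)²/38.9753 = 0.2347
  (35 − 38.0247)²/38.0247 = 0.2406
  (40 − 43.0247)²/43.0247 = 0.2126
  (45 − 41.9753)²/41.9753 = 0.2180
χ² = 0.2347 + 0.2406 + 0.2126 + 0.2180 = 0.906
df = (2−1)(2−1) = 1. Since 0.906 < 6.635, fail to reject the null hypothesis of independence at α = 0.01.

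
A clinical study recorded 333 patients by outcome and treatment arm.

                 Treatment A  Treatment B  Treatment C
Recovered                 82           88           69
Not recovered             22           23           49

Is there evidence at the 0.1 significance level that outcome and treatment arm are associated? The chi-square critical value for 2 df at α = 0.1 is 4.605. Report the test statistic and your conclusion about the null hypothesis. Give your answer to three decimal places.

15.955; reject H₀

Row totals: 239, 94. Column totals: 104, 111, 118. Grand total N = 333.
Expected counts (row total × column total / N):
  Recovered, Treatment A: 239×104/333 = 74.6426
  Recovered, Treatment B: 239×111/333 = 79.6667
  Recovered, Treatment C: 239×118/333 = 84.6907
  Not recovered, Treatment A: 94×104/333 = 29.3574
  Not recovered, Treatment B: 94×111/333 = 31.3333
  Not recovered, Treatment C: 94×118/333 = 33.3093
Contributions (O − E)²/E:
  (82 − 74.6426)²/74.6426 = 0.7252
  (88 − 79.6667)²/79.6667 = 0.8717
  (69 − 84.6907)²/84.6907 = 2.9070
  (22 − 29.3574)²/29.3574 = 1.8439
  (23 − 31.3333)²/31.3333 = 2.2163
  (49 − 33.3093)²/33.3093 = 7.3913
χ² = 0.7252 + 0.8717 + 2.9070 + 1.8439 + 2.2163 + 7.3913 = 15.955
df = (2−1)(3−1) = 2. Since 15.955 > 4.605, reject the null hypothesis of independence at α = 0.1.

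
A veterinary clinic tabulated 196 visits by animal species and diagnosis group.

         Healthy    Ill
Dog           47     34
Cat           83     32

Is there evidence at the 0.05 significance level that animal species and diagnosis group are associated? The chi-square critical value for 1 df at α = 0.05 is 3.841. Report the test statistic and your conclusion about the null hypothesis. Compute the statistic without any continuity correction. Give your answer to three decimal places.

4.260; reject H₀

Row totals: 81, 115. Column totals: 130, 66. Grand total N = 196.
Expected counts (row total × column total / N):
  Dog, Healthy: 81×130/196 = 53.7245
  Dog, Ill: 81×66/196 = 27.2755
  Cat, Healthy: 115×130/196 = 76.2755
  Cat, Ill: 115×66/196 = 38.7245
Contributions (O − E)²/E:
  (47 − 53.7245)²/53.7245 = 0.8417
  (34 − 27.2755)²/27.2755 = 1.6579
  (83 − 76.2755)²/76.2755 = 0.5928
  (32 − 38.7245)²/38.7245 = 1.1677
χ² = 0.8417 + 1.6579 + 0.5928 + 1.1677 = 4.260
df = (2−1)(2−1) = 1. Since 4.260 > 3.841, reject the null hypothesis of independence at α = 0.05.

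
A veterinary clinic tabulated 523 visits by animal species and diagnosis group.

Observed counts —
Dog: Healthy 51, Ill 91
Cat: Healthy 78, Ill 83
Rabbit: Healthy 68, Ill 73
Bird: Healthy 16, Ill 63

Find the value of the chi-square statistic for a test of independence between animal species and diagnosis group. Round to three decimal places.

Row totals: 142, 161, 141, 79. Column totals: 213, 310. Grand total N = 523.
Expected counts (row total × column total / N):
  Dog, Healthy: 142×213/523 = 57.8317
  Dog, Ill: 142×310/523 = 84.1683
  Cat, Healthy: 161×213/523 = 65.5698
  Cat, Ill: 161×310/523 = 95.4302
  Rabbit, Healthy: 141×213/523 = 57.4245
  Rabbit, Ill: 141×310/523 = 83.5755
  Bird, Healthy: 79×213/523 = 32.1740
  Bird, Ill: 79×310/523 = 46.8260
Contributions (O − E)²/E:
  (51 − 57.8317)²/57.8317 = 0.8070
  (91 − 84.1683)²/84.1683 = 0.5545
  (78 − 65.5698)²/65.5698 = 2.3564
  (83 − 95.4302)²/95.4302 = 1.6191
  (68 − 57.4245)²/57.4245 = 1.9476
  (73 − 83.5755)²/83.5755 = 1.3382
  (16 − 32.1740)²/32.1740 = 8.1307
  (63 − 46.8260)²/46.8260 = 5.5866
χ² = 0.8070 + 0.5545 + 2.3564 + 1.6191 + 1.9476 + 1.3382 + 8.1307 + 5.5866 = 22.340

22.340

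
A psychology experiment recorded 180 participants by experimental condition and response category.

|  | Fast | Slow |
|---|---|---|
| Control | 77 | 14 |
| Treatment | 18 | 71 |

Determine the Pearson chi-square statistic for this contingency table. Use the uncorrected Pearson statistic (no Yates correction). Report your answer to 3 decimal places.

Row totals: 91, 89. Column totals: 95, 85. Grand total N = 180.
Expected counts (row total × column total / N):
  Control, Fast: 91×95/180 = 48.0278
  Control, Slow: 91×85/180 = 42.9722
  Treatment, Fast: 89×95/180 = 46.9722
  Treatment, Slow: 89×85/180 = 42.0278
Contributions (O − E)²/E:
  (77 − 48.0278)²/48.0278 = 17.4771
  (14 − 42.9722)²/42.9722 = 19.5333
  (18 − 46.9722)²/46.9722 = 17.8699
  (71 − 42.0278)²/42.0278 = 19.9722
χ² = 17.4771 + 19.5333 + 17.8699 + 19.9722 = 74.853

74.853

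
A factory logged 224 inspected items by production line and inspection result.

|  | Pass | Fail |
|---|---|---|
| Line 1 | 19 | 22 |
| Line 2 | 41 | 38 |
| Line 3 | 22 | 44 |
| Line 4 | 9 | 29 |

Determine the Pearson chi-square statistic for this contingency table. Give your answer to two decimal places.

Row totals: 41, 79, 66, 38. Column totals: 91, 133. Grand total N = 224.
Expected counts (row total × column total / N):
  Line 1, Pass: 41×91/224 = 16.656
  Line 1, Fail: 41×133/224 = 24.344
  Line 2, Pass: 79×91/224 = 32.094
  Line 2, Fail: 79×133/224 = 46.906
  Line 3, Pass: 66×91/224 = 26.812
  Line 3, Fail: 66×133/224 = 39.188
  Line 4, Pass: 38×91/224 = 15.438
  Line 4, Fail: 38×133/224 = 22.562
Contributions (O − E)²/E:
  (19 − 16.656)²/16.656 = 0.3299
  (22 − 24.344)²/24.344 = 0.2257
  (41 − 32.094)²/32.094 = 2.4714
  (38 − 46.906)²/46.906 = 1.6910
  (22 − 26.812)²/26.812 = 0.8636
  (44 − 39.188)²/39.188 = 0.5909
  (9 − 15.438)²/15.438 = 2.6848
  (29 − 22.562)²/22.562 = 1.8371
χ² = 0.3299 + 0.2257 + 2.4714 + 1.6910 + 0.8636 + 0.5909 + 2.6848 + 1.8371 = 10.69

10.69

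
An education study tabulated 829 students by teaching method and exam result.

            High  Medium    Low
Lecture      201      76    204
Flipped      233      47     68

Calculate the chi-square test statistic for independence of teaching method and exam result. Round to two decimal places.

57.33

Row totals: 481, 348. Column totals: 434, 123, 272. Grand total N = 829.
Expected counts (row total × column total / N):
  Lecture, High: 481×434/829 = 251.814
  Lecture, Medium: 481×123/829 = 71.367
  Lecture, Low: 481×272/829 = 157.819
  Flipped, High: 348×434/829 = 182.186
  Flipped, Medium: 348×123/829 = 51.633
  Flipped, Low: 348×272/829 = 114.181
Contributions (O − E)²/E:
  (201 − 251.814)²/251.814 = 10.2538
  (76 − 71.367)²/71.367 = 0.3008
  (204 − 157.819)²/157.819 = 13.5135
  (233 − 182.186)²/182.186 = 14.1727
  (47 − 51.633)²/51.633 = 0.4157
  (68 − 114.181)²/114.181 = 18.6781
χ² = 10.2538 + 0.3008 + 13.5135 + 14.1727 + 0.4157 + 18.6781 = 57.33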